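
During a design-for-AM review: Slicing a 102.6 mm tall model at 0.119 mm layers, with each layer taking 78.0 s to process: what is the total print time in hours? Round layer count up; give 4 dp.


Layers = ceil(102.6/0.119) = 863
t = 863 * 78.0 / 3600 = 18.6983 hrs


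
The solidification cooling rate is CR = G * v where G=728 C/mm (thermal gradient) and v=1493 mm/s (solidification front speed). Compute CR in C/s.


CR = 728 * 1493 = 1086904 C/s


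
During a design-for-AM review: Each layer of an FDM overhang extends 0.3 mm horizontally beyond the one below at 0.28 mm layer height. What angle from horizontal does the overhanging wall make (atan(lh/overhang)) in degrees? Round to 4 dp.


angle = atan(0.28/0.3) = 43.0251 degrees


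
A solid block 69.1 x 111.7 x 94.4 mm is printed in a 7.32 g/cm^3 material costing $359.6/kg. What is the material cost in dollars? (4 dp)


V = 69.1 * 111.7 * 94.4 = 728623.568 mm^3 = 728.623568 cm^3
Mass = 728.623568 * 7.32 / 1000 = 5.33352452 kg
Cost = 5.33352452 * 359.6 = 1917.9354 $


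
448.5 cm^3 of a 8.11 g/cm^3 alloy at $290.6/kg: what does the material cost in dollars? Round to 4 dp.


Mass = 448.5*8.11/1000 = 3.637335 kg
Cost = 3.637335 * 290.6 = 1057.0096 $


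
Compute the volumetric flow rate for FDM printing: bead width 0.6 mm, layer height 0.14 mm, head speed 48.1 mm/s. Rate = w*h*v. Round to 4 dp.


Rate = 0.6 * 0.14 * 48.1 = 4.0404 mm^3/s


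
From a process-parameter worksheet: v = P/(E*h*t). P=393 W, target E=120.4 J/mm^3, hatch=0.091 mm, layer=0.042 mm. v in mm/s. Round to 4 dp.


v = 393 / (120.4*0.091*0.042) = 854.0344 mm/s


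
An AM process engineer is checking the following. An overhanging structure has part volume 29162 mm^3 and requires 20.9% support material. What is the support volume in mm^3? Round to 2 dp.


V_support = 29162 * 0.209 = 6094.86 mm^3


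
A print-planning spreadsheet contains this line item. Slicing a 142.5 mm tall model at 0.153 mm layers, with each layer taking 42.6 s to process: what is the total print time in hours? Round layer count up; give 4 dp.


Layers = ceil(142.5/0.153) = 932
t = 932 * 42.6 / 3600 = 11.0287 hrs


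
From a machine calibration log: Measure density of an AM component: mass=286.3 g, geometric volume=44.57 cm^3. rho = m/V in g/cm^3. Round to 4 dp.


rho = 286.3 / 44.57 = 6.4236 g/cm^3


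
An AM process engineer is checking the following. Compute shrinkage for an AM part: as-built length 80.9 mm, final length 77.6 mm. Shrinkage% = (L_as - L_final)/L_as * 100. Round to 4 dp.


Shrinkage = ((80.9-77.6)/80.9)*100 = 4.0791 %


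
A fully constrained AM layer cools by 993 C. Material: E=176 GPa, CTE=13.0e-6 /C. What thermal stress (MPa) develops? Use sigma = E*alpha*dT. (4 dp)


sigma = 176*1000 * 13.0e-6 * 993 = 2271.984 MPa


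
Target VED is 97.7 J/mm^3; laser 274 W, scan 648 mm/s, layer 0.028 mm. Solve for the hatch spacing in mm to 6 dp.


h = 274 / (97.7*648*0.028) = 0.154569 mm


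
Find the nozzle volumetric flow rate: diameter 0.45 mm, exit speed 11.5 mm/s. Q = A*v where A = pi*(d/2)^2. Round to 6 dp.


A = pi*(0.45/2)^2 = 0.15904313 mm^2
Q = 0.15904313 * 11.5 = 1.828996 mm^3/s


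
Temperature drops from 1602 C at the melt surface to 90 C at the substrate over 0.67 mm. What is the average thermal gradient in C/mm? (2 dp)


G = (1602-90)/0.67 = 2256.72 C/mm


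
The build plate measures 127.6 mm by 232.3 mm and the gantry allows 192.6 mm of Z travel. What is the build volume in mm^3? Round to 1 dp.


V = 127.6 * 232.3 * 192.6 = 5708949.0 mm^3


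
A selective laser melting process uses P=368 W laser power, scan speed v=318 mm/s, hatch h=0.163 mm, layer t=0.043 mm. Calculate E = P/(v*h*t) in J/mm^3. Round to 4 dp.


E = 368 / (318*0.163*0.043) = 165.1067 J/mm^3


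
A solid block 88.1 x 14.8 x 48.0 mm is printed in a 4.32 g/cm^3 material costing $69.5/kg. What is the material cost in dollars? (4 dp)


V = 88.1 * 14.8 * 48.0 = 62586.24 mm^3 = 62.58624 cm^3
Mass = 62.58624 * 4.32 / 1000 = 0.27037256 kg
Cost = 0.27037256 * 69.5 = 18.7909 $


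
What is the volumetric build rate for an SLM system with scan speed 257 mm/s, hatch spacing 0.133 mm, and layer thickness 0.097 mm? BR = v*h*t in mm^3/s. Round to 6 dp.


Rate = 257 * 0.133 * 0.097 = 3.315557 mm^3/s


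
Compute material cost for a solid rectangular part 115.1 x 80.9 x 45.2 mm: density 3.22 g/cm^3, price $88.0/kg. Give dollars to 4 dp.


V = 115.1 * 80.9 * 45.2 = 420883.868 mm^3 = 420.883868 cm^3
Mass = 420.883868 * 3.22 / 1000 = 1.35524605 kg
Cost = 1.35524605 * 88.0 = 119.2617 $


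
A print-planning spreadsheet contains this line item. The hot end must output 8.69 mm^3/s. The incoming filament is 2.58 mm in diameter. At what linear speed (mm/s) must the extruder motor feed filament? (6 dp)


A = pi*(2.58/2)^2 = 5.227924
v = 8.69 / 5.227924 = 1.662228 mm/s


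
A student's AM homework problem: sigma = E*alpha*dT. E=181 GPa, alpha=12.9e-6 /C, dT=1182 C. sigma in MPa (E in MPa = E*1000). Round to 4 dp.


sigma = 181*1000 * 12.9e-6 * 1182 = 2759.8518 MPa


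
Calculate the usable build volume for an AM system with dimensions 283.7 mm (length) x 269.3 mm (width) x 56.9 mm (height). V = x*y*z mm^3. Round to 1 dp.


V = 283.7 * 269.3 * 56.9 = 4347183.3 mm^3


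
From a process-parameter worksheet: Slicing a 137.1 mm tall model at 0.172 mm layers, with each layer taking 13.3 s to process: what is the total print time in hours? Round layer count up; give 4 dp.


Layers = ceil(137.1/0.172) = 798
t = 798 * 13.3 / 3600 = 2.9482 hrs


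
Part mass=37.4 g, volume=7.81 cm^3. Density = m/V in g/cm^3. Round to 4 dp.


rho = 37.4 / 7.81 = 4.7887 g/cm^3


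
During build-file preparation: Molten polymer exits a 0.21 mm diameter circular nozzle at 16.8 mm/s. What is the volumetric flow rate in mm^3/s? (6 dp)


A = pi*(0.21/2)^2 = 0.03463606 mm^2
Q = 0.03463606 * 16.8 = 0.581886 mm^3/s


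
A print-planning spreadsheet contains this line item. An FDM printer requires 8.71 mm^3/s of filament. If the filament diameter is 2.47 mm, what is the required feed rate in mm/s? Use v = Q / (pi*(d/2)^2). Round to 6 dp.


A = pi*(2.47/2)^2 = 4.791636
v = 8.71 / 4.791636 = 1.817751 mm/s


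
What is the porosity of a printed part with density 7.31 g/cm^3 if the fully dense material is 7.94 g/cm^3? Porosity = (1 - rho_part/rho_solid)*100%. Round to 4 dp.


Porosity = (1-7.31/7.94)*100 = 7.9345 %


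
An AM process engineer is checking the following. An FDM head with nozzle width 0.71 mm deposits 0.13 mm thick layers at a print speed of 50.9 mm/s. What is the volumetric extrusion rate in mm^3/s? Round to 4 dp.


Rate = 0.71 * 0.13 * 50.9 = 4.6981 mm^3/s


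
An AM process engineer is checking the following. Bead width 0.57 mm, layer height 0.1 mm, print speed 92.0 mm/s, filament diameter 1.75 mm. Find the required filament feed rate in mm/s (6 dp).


Q = 0.57 * 0.1 * 92.0 = 5.244 mm^3/s
A_fil = pi*(1.75/2)^2 = 2.40528188 mm^2
v_feed = 5.244 / 2.40528188 = 2.180202 mm/s


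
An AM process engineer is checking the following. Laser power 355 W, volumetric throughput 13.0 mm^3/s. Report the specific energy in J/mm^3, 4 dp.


SE = 355 / 13.0 = 27.3077 J/mm^3


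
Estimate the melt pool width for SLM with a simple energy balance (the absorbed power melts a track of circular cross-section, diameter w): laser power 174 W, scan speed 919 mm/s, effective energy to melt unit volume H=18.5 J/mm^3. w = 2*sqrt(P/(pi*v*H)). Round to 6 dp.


w = 2*sqrt(174/(pi*919*18.5)) = 0.114153 mm


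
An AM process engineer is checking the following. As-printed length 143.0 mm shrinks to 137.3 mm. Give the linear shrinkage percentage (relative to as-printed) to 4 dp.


Shrinkage = ((143.0-137.3)/143.0)*100 = 3.986 %


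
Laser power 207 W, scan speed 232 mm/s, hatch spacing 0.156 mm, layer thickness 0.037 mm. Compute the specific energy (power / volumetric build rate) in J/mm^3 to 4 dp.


Build rate = 232 * 0.156 * 0.037 = 1.339104 mm^3/s
SE = 207 / 1.339104 = 154.581 J/mm^3


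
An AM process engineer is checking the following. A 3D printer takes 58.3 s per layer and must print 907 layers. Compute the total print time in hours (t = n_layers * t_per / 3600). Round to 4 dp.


t = 907 * 58.3 / 3600 = 14.6884 hrs


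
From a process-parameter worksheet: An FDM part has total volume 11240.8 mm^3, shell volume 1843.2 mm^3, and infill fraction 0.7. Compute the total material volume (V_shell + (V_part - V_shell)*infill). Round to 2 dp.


V_infill = (11240.8 - 1843.2) * 0.7 = 6578.32
V_total = 1843.2 + 6578.32 = 8421.52 mm^3


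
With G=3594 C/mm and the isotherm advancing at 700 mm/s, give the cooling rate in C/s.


CR = 3594 * 700 = 2515800 C/s


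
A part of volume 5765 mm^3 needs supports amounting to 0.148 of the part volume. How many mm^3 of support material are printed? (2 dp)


V_support = 5765 * 0.148 = 853.22 mm^3


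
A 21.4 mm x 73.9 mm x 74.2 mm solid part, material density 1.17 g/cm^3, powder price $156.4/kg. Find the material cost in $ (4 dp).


V = 21.4 * 73.9 * 74.2 = 117344.332 mm^3 = 117.344332 cm^3
Mass = 117.344332 * 1.17 / 1000 = 0.13729287 kg
Cost = 0.13729287 * 156.4 = 21.4726 $


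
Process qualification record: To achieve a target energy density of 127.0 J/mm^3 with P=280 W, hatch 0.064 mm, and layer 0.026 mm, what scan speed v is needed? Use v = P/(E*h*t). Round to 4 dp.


v = 280 / (127.0*0.064*0.026) = 1324.9546 mm/s


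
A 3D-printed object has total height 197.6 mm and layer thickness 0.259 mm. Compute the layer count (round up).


Layers = ceil(197.6/0.259) = 763


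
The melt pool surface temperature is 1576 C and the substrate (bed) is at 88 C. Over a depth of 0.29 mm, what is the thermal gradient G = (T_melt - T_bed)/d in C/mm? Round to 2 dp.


G = (1576-88)/0.29 = 5131.03 C/mm


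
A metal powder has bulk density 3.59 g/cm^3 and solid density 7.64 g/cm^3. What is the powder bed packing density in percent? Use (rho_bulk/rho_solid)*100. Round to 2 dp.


Packing = (3.59/7.64)*100 = 46.99 %


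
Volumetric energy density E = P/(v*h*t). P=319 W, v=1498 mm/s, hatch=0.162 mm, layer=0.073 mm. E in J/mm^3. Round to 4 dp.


E = 319 / (1498*0.162*0.073) = 18.007 J/mm^3


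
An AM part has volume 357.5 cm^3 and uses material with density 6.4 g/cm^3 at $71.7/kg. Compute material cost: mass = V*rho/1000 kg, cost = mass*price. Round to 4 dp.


Mass = 357.5*6.4/1000 = 2.288 kg
Cost = 2.288 * 71.7 = 164.0496 $


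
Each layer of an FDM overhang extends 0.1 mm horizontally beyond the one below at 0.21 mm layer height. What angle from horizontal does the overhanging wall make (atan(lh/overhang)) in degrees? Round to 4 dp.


angle = atan(0.21/0.1) = 64.5367 degrees


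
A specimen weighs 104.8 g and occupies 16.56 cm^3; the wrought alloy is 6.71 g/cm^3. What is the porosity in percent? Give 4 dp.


rho_part = 104.8 / 16.56 = 6.32850242 g/cm^3
Porosity = (1 - 6.32850242/6.71)*100 = 5.6855 %


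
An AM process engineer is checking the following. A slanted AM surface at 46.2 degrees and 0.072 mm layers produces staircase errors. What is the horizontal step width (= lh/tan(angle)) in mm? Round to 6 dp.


step = 0.072 / tan(46.2) = 0.069046 mm


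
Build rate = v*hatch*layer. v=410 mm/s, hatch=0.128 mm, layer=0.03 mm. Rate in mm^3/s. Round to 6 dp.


Rate = 410 * 0.128 * 0.03 = 1.5744 mm^3/s


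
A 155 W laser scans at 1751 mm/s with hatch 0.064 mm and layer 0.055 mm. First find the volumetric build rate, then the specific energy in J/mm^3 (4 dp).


Build rate = 1751 * 0.064 * 0.055 = 6.16352 mm^3/s
SE = 155 / 6.16352 = 25.148 J/mm^3


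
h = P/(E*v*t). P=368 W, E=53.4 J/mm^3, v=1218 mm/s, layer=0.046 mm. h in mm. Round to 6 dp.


h = 368 / (53.4*1218*0.046) = 0.122999 mm


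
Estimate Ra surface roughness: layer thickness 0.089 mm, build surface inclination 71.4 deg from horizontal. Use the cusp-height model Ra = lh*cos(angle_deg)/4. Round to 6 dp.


Ra = 0.089 * cos(71.4) / 4 = 0.007097 mm


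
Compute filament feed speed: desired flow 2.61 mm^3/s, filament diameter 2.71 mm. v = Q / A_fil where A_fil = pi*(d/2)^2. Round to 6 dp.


A = pi*(2.71/2)^2 = 5.768043
v = 2.61 / 5.768043 = 0.452493 mm/s


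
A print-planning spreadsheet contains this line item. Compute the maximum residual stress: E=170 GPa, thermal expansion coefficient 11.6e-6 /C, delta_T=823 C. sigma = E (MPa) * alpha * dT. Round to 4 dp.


sigma = 170*1000 * 11.6e-6 * 823 = 1622.956 MPa


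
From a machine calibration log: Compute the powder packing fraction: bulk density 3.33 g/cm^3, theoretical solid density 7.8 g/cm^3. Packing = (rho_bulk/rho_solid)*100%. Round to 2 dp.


Packing = (3.33/7.8)*100 = 42.69 %


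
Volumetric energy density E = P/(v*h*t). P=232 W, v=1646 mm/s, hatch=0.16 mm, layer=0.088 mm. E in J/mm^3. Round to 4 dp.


E = 232 / (1646*0.16*0.088) = 10.0105 J/mm^3


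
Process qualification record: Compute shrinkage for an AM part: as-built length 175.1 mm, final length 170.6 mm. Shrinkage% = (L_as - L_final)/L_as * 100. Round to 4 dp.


Shrinkage = ((175.1-170.6)/175.1)*100 = 2.57 %


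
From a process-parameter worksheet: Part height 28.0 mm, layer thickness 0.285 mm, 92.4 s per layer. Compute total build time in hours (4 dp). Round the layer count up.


Layers = ceil(28.0/0.285) = 99
t = 99 * 92.4 / 3600 = 2.541 hrs


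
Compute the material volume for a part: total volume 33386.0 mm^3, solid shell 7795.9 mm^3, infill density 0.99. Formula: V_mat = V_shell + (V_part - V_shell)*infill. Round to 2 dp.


V_infill = (33386.0 - 7795.9) * 0.99 = 25334.2
V_total = 7795.9 + 25334.2 = 33130.1 mm^3


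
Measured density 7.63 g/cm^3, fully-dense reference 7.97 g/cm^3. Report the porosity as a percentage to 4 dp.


Porosity = (1-7.63/7.97)*100 = 4.266 %


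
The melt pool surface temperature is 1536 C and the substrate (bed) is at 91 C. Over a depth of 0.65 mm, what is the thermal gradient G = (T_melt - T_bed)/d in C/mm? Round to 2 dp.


G = (1536-91)/0.65 = 2223.08 C/mm


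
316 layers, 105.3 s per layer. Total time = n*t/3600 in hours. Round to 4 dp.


t = 316 * 105.3 / 3600 = 9.243 hrs


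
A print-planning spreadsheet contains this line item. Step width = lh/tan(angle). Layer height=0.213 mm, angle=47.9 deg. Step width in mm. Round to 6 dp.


step = 0.213 / tan(47.9) = 0.19246 mm


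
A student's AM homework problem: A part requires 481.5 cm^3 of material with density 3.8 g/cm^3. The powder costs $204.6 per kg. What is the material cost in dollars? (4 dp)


Mass = 481.5*3.8/1000 = 1.8297 kg
Cost = 1.8297 * 204.6 = 374.3566 $


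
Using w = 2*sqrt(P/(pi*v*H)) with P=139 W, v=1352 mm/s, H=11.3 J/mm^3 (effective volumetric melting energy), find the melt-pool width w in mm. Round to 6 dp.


w = 2*sqrt(139/(pi*1352*11.3)) = 0.10763 mm


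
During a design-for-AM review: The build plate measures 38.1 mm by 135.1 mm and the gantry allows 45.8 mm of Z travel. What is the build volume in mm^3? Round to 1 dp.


V = 38.1 * 135.1 * 45.8 = 235746.8 mm^3


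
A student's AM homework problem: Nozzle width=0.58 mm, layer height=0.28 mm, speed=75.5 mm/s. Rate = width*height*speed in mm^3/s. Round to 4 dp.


Rate = 0.58 * 0.28 * 75.5 = 12.2612 mm^3/s


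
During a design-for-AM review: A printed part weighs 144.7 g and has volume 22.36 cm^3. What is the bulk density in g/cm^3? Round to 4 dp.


rho = 144.7 / 22.36 = 6.4714 g/cm^3


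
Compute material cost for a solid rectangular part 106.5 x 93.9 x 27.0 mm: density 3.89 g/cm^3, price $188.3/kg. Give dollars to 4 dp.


V = 106.5 * 93.9 * 27.0 = 270009.45 mm^3 = 270.00945 cm^3
Mass = 270.00945 * 3.89 / 1000 = 1.05033676 kg
Cost = 1.05033676 * 188.3 = 197.7784 $


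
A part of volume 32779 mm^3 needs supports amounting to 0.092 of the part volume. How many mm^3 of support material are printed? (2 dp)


V_support = 32779 * 0.092 = 3015.67 mm^3


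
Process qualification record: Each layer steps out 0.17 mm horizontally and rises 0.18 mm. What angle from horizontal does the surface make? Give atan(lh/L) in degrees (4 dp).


angle = atan(0.18/0.17) = 46.6366 degrees


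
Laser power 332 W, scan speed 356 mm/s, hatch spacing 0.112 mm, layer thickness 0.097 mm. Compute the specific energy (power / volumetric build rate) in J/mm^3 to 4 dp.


Build rate = 356 * 0.112 * 0.097 = 3.867584 mm^3/s
SE = 332 / 3.867584 = 85.8417 J/mm^3


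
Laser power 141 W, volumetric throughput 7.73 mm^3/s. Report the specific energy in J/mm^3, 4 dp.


SE = 141 / 7.73 = 18.2406 J/mm^3


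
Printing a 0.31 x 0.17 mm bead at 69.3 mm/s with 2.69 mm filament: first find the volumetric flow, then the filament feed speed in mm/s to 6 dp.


Q = 0.31 * 0.17 * 69.3 = 3.65211 mm^3/s
A_fil = pi*(2.69/2)^2 = 5.68321965 mm^2
v_feed = 3.65211 / 5.68321965 = 0.642613 mm/s


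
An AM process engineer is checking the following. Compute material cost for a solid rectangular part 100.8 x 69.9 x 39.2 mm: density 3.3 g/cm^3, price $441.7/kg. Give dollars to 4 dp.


V = 100.8 * 69.9 * 39.2 = 276200.064 mm^3 = 276.200064 cm^3
Mass = 276.200064 * 3.3 / 1000 = 0.91146021 kg
Cost = 0.91146021 * 441.7 = 402.592 $


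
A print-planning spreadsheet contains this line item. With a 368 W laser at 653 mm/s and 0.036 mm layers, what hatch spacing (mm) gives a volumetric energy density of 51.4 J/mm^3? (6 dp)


h = 368 / (51.4*653*0.036) = 0.304557 mm


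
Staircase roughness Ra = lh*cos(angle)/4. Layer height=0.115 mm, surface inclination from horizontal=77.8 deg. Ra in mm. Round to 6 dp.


Ra = 0.115 * cos(77.8) / 4 = 0.006076 mm


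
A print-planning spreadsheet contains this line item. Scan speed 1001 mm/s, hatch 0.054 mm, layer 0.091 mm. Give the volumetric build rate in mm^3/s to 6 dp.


Rate = 1001 * 0.054 * 0.091 = 4.918914 mm^3/s


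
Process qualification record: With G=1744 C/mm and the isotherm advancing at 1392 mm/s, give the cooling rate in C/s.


CR = 1744 * 1392 = 2427648 C/s


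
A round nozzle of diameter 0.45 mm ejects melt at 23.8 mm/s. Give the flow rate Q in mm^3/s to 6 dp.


A = pi*(0.45/2)^2 = 0.15904313 mm^2
Q = 0.15904313 * 23.8 = 3.785226 mm^3/s


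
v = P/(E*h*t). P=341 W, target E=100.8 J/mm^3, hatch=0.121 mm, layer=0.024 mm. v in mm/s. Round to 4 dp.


v = 341 / (100.8*0.121*0.024) = 1164.923 mm/s


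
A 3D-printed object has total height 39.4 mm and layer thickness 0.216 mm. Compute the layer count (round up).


Layers = ceil(39.4/0.216) = 183


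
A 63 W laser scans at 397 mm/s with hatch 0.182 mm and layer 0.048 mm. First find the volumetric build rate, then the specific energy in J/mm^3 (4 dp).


Build rate = 397 * 0.182 * 0.048 = 3.468192 mm^3/s
SE = 63 / 3.468192 = 18.1651 J/mm^3


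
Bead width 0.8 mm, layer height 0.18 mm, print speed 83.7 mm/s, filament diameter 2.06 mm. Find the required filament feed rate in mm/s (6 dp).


Q = 0.8 * 0.18 * 83.7 = 12.0528 mm^3/s
A_fil = pi*(2.06/2)^2 = 3.33291565 mm^2
v_feed = 12.0528 / 3.33291565 = 3.616293 mm/s


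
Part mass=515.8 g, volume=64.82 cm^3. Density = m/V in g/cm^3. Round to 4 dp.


rho = 515.8 / 64.82 = 7.9574 g/cm^3


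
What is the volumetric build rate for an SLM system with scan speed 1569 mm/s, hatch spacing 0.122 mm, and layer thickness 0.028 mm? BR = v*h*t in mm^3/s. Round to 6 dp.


Rate = 1569 * 0.122 * 0.028 = 5.359704 mm^3/s


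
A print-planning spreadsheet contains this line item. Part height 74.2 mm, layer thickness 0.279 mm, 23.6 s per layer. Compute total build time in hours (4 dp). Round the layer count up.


Layers = ceil(74.2/0.279) = 266
t = 266 * 23.6 / 3600 = 1.7438 hrs


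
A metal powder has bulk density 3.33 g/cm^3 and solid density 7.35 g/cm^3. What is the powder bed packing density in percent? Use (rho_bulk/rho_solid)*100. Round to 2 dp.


Packing = (3.33/7.35)*100 = 45.31 %


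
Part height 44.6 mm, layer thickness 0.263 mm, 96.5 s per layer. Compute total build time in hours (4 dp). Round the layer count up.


Layers = ceil(44.6/0.263) = 170
t = 170 * 96.5 / 3600 = 4.5569 hrs


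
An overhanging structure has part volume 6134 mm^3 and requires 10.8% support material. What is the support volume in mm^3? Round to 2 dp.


V_support = 6134 * 0.108 = 662.47 mm^3


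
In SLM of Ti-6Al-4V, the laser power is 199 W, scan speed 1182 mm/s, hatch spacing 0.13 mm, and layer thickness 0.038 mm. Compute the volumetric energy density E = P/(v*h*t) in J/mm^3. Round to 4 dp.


E = 199 / (1182*0.13*0.038) = 34.0807 J/mm^3


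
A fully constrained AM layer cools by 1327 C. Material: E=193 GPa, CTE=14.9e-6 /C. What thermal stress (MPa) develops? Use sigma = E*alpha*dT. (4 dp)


sigma = 193*1000 * 14.9e-6 * 1327 = 3816.0539 MPa


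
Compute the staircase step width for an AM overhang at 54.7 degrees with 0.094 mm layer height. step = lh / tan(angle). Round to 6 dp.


step = 0.094 / tan(54.7) = 0.066556 mm


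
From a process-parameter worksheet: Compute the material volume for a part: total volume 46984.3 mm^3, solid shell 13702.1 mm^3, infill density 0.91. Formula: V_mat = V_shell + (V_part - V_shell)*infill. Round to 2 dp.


V_infill = (46984.3 - 13702.1) * 0.91 = 30286.8
V_total = 13702.1 + 30286.8 = 43988.9 mm^3


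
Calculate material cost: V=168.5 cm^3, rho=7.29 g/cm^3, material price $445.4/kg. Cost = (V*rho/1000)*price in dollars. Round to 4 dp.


Mass = 168.5*7.29/1000 = 1.228365 kg
Cost = 1.228365 * 445.4 = 547.1138 $


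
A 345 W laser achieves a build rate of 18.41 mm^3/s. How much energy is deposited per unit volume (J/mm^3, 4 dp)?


SE = 345 / 18.41 = 18.7398 J/mm^3


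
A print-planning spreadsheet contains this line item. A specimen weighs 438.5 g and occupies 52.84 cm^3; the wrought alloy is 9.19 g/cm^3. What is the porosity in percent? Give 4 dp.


rho_part = 438.5 / 52.84 = 8.2986374 g/cm^3
Porosity = (1 - 8.2986374/9.19)*100 = 9.6993 %


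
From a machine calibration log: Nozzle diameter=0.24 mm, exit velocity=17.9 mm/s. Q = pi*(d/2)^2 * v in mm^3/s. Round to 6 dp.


A = pi*(0.24/2)^2 = 0.04523893 mm^2
Q = 0.04523893 * 17.9 = 0.809777 mm^3/s


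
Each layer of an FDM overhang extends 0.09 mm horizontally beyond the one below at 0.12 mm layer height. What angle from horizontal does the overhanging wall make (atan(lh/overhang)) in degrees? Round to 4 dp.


angle = atan(0.12/0.09) = 53.1301 degrees


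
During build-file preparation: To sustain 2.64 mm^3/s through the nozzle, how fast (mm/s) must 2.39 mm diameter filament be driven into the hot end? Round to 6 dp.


A = pi*(2.39/2)^2 = 4.486273
v = 2.64 / 4.486273 = 0.588462 mm/s


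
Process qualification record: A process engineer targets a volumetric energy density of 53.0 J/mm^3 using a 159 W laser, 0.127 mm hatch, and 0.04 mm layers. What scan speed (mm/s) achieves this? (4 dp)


v = 159 / (53.0*0.127*0.04) = 590.5512 mm/s


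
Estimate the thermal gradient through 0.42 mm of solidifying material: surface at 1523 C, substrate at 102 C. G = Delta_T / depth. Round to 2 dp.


G = (1523-102)/0.42 = 3383.33 C/mm


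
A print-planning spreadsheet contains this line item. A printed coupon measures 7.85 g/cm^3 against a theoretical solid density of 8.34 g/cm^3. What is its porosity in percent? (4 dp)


Porosity = (1-7.85/8.34)*100 = 5.8753 %


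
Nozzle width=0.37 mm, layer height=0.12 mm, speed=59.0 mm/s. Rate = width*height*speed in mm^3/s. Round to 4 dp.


Rate = 0.37 * 0.12 * 59.0 = 2.6196 mm^3/s


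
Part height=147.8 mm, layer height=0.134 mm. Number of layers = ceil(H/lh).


Layers = ceil(147.8/0.134) = 1103


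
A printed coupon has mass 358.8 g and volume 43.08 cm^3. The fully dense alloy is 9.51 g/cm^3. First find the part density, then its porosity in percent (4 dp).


rho_part = 358.8 / 43.08 = 8.32869081 g/cm^3
Porosity = (1 - 8.32869081/9.51)*100 = 12.4218 %


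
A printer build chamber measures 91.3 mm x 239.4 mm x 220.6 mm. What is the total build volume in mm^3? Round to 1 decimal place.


V = 91.3 * 239.4 * 220.6 = 4821702.7 mm^3


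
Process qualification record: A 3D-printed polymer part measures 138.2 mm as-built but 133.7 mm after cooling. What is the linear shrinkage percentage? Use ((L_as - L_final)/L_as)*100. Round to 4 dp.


Shrinkage = ((138.2-133.7)/138.2)*100 = 3.2562 %


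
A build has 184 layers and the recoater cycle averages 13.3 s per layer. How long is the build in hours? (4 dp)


t = 184 * 13.3 / 3600 = 0.6798 hrs


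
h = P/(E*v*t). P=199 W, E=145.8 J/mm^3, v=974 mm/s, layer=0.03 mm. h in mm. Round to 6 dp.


h = 199 / (145.8*974*0.03) = 0.046711 mm


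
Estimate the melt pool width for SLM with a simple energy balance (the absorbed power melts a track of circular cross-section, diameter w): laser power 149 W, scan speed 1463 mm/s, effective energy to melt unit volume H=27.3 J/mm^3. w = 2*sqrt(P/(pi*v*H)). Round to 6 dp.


w = 2*sqrt(149/(pi*1463*27.3)) = 0.06892 mm


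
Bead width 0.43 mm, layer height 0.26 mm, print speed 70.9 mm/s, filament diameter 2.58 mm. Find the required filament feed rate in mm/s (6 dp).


Q = 0.43 * 0.26 * 70.9 = 7.92662 mm^3/s
A_fil = pi*(2.58/2)^2 = 5.22792433 mm^2
v_feed = 7.92662 / 5.22792433 = 1.516208 mm/s


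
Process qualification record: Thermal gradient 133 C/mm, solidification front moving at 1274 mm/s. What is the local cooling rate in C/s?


CR = 133 * 1274 = 169442 C/s


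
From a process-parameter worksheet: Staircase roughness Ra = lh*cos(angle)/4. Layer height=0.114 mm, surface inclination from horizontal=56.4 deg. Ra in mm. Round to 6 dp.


Ra = 0.114 * cos(56.4) / 4 = 0.015772 mm


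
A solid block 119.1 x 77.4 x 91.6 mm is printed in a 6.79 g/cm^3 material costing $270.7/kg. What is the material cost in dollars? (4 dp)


V = 119.1 * 77.4 * 91.6 = 844399.944 mm^3 = 844.399944 cm^3
Mass = 844.399944 * 6.79 / 1000 = 5.73347562 kg
Cost = 5.73347562 * 270.7 = 1552.0519 $


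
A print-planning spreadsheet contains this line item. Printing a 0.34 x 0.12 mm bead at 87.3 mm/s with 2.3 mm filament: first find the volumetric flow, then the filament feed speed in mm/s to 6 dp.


Q = 0.34 * 0.12 * 87.3 = 3.56184 mm^3/s
A_fil = pi*(2.3/2)^2 = 4.15475628 mm^2
v_feed = 3.56184 / 4.15475628 = 0.857292 mm/s


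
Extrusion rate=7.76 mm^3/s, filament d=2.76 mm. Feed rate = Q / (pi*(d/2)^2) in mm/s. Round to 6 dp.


A = pi*(2.76/2)^2 = 5.982849
v = 7.76 / 5.982849 = 1.297041 mm/s


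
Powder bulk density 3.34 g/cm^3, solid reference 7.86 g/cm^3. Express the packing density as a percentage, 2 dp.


Packing = (3.34/7.86)*100 = 42.49 %


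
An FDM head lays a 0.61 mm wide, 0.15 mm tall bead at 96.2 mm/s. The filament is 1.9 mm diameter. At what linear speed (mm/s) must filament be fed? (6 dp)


Q = 0.61 * 0.15 * 96.2 = 8.8023 mm^3/s
A_fil = pi*(1.9/2)^2 = 2.83528737 mm^2
v_feed = 8.8023 / 2.83528737 = 3.104553 mm/s


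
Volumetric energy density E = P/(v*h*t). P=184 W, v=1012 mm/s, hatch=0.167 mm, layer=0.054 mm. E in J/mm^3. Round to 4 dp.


E = 184 / (1012*0.167*0.054) = 20.1617 J/mm^3


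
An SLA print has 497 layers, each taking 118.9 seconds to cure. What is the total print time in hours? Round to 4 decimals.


t = 497 * 118.9 / 3600 = 16.4148 hrs


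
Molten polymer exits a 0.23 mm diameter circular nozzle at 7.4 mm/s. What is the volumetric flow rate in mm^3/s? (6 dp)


A = pi*(0.23/2)^2 = 0.04154756 mm^2
Q = 0.04154756 * 7.4 = 0.307452 mm^3/s


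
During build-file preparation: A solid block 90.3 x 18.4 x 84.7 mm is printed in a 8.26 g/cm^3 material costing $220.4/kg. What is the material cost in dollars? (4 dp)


V = 90.3 * 18.4 * 84.7 = 140730.744 mm^3 = 140.730744 cm^3
Mass = 140.730744 * 8.26 / 1000 = 1.16243595 kg
Cost = 1.16243595 * 220.4 = 256.2009 $


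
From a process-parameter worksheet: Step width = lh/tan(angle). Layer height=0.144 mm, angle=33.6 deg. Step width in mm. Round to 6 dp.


step = 0.144 / tan(33.6) = 0.216737 mm


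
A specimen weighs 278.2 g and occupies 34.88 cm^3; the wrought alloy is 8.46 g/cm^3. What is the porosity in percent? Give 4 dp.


rho_part = 278.2 / 34.88 = 7.97591743 g/cm^3
Porosity = (1 - 7.97591743/8.46)*100 = 5.722 %


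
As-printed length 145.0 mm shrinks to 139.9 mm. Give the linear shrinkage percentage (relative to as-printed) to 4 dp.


Shrinkage = ((145.0-139.9)/145.0)*100 = 3.5172 %


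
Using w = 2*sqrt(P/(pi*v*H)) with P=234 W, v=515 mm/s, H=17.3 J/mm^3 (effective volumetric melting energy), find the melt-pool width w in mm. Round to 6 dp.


w = 2*sqrt(234/(pi*515*17.3)) = 0.182867 mm


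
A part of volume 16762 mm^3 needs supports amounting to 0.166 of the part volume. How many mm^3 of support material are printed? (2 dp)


V_support = 16762 * 0.166 = 2782.49 mm^3


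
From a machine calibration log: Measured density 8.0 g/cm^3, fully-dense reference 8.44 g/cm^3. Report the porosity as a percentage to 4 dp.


Porosity = (1-8.0/8.44)*100 = 5.2133 %


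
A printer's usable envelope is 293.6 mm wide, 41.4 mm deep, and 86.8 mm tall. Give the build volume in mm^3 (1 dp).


V = 293.6 * 41.4 * 86.8 = 1055057.5 mm^3


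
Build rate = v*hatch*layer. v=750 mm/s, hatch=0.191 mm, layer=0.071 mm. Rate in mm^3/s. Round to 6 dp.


Rate = 750 * 0.191 * 0.071 = 10.17075 mm^3/s


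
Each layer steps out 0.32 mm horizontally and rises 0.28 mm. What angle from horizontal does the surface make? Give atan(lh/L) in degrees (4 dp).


angle = atan(0.28/0.32) = 41.1859 degrees


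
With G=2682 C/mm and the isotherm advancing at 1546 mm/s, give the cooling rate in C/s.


CR = 2682 * 1546 = 4146372 C/s


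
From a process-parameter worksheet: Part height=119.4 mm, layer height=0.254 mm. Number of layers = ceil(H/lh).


Layers = ceil(119.4/0.254) = 471


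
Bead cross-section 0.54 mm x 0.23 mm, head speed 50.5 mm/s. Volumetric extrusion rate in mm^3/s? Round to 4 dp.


Rate = 0.54 * 0.23 * 50.5 = 6.2721 mm^3/s


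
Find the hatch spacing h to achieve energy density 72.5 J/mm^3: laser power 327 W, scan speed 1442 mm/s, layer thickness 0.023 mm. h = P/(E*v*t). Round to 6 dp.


h = 327 / (72.5*1442*0.023) = 0.135993 mm


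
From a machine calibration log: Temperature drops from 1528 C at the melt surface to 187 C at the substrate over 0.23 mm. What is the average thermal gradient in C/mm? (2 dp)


G = (1528-187)/0.23 = 5830.43 C/mm


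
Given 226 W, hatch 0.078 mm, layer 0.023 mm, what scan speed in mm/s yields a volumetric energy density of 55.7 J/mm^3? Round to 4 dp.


v = 226 / (55.7*0.078*0.023) = 2261.6782 mm/s


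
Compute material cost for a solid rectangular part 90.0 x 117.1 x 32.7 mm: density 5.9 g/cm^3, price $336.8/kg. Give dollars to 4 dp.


V = 90.0 * 117.1 * 32.7 = 344625.3 mm^3 = 344.6253 cm^3
Mass = 344.6253 * 5.9 / 1000 = 2.03328927 kg
Cost = 2.03328927 * 336.8 = 684.8118 $


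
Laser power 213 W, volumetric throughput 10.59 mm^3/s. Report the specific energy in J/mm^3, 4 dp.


SE = 213 / 10.59 = 20.1133 J/mm^3


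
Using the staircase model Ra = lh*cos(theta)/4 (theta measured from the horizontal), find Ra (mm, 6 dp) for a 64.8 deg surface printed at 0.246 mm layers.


Ra = 0.246 * cos(64.8) / 4 = 0.026185 mm


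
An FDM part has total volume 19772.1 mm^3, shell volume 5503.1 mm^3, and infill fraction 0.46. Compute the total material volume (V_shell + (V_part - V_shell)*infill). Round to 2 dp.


V_infill = (19772.1 - 5503.1) * 0.46 = 6563.74
V_total = 5503.1 + 6563.74 = 12066.84 mm^3


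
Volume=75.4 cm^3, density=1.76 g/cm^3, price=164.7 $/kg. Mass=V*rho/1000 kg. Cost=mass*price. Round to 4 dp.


Mass = 75.4*1.76/1000 = 0.132704 kg
Cost = 0.132704 * 164.7 = 21.8563 $


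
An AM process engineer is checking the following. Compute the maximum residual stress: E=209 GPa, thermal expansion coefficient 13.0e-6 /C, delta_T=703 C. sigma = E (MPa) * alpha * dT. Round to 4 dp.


sigma = 209*1000 * 13.0e-6 * 703 = 1910.051 MPa


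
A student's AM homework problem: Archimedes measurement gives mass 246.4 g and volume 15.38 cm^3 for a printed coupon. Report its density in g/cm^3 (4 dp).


rho = 246.4 / 15.38 = 16.0208 g/cm^3


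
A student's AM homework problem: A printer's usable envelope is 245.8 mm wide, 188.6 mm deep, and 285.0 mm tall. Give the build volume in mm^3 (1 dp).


V = 245.8 * 188.6 * 285.0 = 13211995.8 mm^3


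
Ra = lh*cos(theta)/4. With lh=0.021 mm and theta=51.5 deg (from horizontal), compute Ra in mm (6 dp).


Ra = 0.021 * cos(51.5) / 4 = 0.003268 mm


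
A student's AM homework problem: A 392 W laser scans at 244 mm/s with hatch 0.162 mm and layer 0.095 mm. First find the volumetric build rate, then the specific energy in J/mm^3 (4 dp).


Build rate = 244 * 0.162 * 0.095 = 3.75516 mm^3/s
SE = 392 / 3.75516 = 104.3897 J/mm^3


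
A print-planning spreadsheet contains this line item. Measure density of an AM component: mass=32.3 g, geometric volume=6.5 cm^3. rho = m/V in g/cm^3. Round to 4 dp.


rho = 32.3 / 6.5 = 4.9692 g/cm^3


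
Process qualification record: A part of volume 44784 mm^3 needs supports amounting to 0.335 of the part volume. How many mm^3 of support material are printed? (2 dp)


V_support = 44784 * 0.335 = 15002.64 mm^3


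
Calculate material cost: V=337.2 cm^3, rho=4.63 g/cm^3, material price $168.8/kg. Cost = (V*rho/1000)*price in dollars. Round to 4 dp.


Mass = 337.2*4.63/1000 = 1.561236 kg
Cost = 1.561236 * 168.8 = 263.5366 $


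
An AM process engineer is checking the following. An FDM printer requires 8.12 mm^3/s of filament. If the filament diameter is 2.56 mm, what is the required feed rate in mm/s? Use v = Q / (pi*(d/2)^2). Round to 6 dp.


A = pi*(2.56/2)^2 = 5.147185
v = 8.12 / 5.147185 = 1.577561 mm/s


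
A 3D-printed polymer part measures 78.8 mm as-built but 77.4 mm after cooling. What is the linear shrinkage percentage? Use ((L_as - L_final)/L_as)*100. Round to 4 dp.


Shrinkage = ((78.8-77.4)/78.8)*100 = 1.7766 %


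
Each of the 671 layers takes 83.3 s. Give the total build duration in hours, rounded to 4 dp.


t = 671 * 83.3 / 3600 = 15.5262 hrs


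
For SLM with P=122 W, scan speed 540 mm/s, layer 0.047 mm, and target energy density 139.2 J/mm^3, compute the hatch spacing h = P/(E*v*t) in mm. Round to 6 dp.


h = 122 / (139.2*540*0.047) = 0.034533 mm


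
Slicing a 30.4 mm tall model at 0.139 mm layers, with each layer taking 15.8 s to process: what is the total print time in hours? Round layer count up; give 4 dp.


Layers = ceil(30.4/0.139) = 219
t = 219 * 15.8 / 3600 = 0.9612 hrs


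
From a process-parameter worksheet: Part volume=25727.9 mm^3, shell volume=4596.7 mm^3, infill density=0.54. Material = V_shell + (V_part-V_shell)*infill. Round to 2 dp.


V_infill = (25727.9 - 4596.7) * 0.54 = 11410.85
V_total = 4596.7 + 11410.85 = 16007.55 mm^3


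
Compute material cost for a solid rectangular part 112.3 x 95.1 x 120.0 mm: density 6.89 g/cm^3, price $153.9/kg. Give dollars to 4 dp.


V = 112.3 * 95.1 * 120.0 = 1281567.6 mm^3 = 1281.5676 cm^3
Mass = 1281.5676 * 6.89 / 1000 = 8.83000076 kg
Cost = 8.83000076 * 153.9 = 1358.9371 $


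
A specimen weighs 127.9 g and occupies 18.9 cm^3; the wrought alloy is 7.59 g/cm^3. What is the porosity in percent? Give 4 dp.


rho_part = 127.9 / 18.9 = 6.76719577 g/cm^3
Porosity = (1 - 6.76719577/7.59)*100 = 10.8406 %


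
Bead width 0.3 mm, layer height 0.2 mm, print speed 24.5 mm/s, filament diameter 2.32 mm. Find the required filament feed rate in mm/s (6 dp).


Q = 0.3 * 0.2 * 24.5 = 1.47 mm^3/s
A_fil = pi*(2.32/2)^2 = 4.22732707 mm^2
v_feed = 1.47 / 4.22732707 = 0.347737 mm/s


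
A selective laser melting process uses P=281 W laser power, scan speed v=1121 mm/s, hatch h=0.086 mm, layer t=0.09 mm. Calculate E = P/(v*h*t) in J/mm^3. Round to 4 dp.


E = 281 / (1121*0.086*0.09) = 32.3862 J/mm^3


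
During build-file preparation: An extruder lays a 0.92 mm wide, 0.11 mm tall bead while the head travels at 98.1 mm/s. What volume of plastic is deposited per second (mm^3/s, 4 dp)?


Rate = 0.92 * 0.11 * 98.1 = 9.9277 mm^3/s


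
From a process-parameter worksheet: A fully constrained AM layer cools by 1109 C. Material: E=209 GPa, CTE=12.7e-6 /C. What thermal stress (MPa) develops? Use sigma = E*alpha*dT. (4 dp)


sigma = 209*1000 * 12.7e-6 * 1109 = 2943.6187 MPa


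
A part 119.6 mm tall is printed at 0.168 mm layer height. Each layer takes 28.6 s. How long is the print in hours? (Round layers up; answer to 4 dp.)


Layers = ceil(119.6/0.168) = 712
t = 712 * 28.6 / 3600 = 5.6564 hrs


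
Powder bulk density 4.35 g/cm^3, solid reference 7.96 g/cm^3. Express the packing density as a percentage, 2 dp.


Packing = (4.35/7.96)*100 = 54.65 %


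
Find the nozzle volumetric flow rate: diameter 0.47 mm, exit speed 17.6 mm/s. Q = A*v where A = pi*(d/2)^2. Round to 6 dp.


A = pi*(0.47/2)^2 = 0.17349445 mm^2
Q = 0.17349445 * 17.6 = 3.053502 mm^3/s


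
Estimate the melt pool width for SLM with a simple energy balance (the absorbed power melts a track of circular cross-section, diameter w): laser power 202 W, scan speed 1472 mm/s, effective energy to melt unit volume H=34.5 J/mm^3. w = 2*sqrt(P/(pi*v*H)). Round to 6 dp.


w = 2*sqrt(202/(pi*1472*34.5)) = 0.071165 mm


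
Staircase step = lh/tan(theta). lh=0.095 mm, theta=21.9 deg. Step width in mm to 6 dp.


step = 0.095 / tan(21.9) = 0.23632 mm


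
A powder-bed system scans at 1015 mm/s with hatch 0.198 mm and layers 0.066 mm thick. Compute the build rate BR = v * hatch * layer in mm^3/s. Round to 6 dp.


Rate = 1015 * 0.198 * 0.066 = 13.26402 mm^3/s


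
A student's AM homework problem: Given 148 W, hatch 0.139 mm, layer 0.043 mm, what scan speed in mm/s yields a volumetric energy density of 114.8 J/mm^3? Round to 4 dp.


v = 148 / (114.8*0.139*0.043) = 215.6933 mm/s


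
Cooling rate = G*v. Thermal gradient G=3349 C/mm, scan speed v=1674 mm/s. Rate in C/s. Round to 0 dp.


CR = 3349 * 1674 = 5606226 C/s


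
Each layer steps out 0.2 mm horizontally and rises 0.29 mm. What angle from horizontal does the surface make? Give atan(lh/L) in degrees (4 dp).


angle = atan(0.29/0.2) = 55.4077 degrees


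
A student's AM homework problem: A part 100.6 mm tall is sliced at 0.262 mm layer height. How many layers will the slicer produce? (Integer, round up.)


Layers = ceil(100.6/0.262) = 384


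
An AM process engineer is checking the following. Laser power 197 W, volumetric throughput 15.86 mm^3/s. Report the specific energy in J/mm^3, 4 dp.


SE = 197 / 15.86 = 12.4212 J/mm^3


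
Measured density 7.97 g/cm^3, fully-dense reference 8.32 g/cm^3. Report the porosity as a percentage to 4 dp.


Porosity = (1-7.97/8.32)*100 = 4.2067 %


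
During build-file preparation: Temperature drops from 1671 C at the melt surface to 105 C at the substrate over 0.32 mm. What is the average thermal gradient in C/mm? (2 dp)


G = (1671-105)/0.32 = 4893.75 C/mm


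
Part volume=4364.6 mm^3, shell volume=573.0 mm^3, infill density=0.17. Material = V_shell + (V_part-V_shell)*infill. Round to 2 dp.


V_infill = (4364.6 - 573.0) * 0.17 = 644.57
V_total = 573.0 + 644.57 = 1217.57 mm^3


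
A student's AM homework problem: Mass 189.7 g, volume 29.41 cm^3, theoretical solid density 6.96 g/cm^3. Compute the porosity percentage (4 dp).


rho_part = 189.7 / 29.41 = 6.45018701 g/cm^3
Porosity = (1 - 6.45018701/6.96)*100 = 7.3249 %
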